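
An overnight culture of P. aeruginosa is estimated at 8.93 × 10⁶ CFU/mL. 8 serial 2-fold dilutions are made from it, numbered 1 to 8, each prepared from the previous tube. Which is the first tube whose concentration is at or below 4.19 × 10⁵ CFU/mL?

Tube n has concentration 8.93 × 10⁶ CFU/mL / 2ⁿ.
Need 2ⁿ ≥ 8.93 × 10⁶ CFU/mL / 4.19 × 10⁵ CFU/mL = 21.3, so n ≥ 4.41.
First such tube: n = 5.

tube 5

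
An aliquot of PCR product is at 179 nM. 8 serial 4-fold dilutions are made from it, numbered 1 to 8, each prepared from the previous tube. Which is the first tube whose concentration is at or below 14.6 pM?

Tube n has concentration 179 nM / 4ⁿ.
Need 4ⁿ ≥ 179 nM / 14.6 pM = 1.23 × 10⁴, so n ≥ 6.79.
First such tube: n = 7.

tube 7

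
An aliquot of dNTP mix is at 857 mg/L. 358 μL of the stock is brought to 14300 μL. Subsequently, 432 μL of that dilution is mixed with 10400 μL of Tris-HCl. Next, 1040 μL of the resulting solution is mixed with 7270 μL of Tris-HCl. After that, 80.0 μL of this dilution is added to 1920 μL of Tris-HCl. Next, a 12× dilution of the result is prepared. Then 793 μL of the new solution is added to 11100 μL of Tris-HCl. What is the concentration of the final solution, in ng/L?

23.8 ng/L

Overall dilution factor = 39.94 × 25.07 × 7.990 × 25 × 12 × 15.00 = 3.60 × 10⁷.
857 mg/L / 3.60 × 10⁷ = 2.38 × 10⁻⁵ mg/L = 23.8 ng/L.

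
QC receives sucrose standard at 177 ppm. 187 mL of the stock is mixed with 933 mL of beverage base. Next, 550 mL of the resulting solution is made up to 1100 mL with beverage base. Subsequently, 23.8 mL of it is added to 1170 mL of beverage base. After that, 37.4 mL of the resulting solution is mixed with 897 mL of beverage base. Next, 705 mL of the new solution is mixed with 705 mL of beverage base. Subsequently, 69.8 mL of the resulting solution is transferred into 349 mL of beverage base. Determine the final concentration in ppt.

Overall dilution factor = 5.989 × 2 × 50.16 × 24.98 × 2 × 6 = 1.80 × 10⁵.
177 ppm / 1.80 × 10⁵ = 9.83 × 10⁻⁴ ppm = 983 ppt.

983 ppt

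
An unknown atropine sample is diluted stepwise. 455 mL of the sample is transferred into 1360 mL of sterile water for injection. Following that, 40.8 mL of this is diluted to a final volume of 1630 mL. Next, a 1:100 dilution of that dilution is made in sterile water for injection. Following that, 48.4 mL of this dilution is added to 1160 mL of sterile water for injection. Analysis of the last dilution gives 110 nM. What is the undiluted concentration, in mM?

Overall dilution factor = 3.989 × 39.95 × 100 × 24.97 = 3.98 × 10⁵.
Original = 110 nM × 3.98 × 10⁵ = 4.38 × 10⁷ nM = 43.8 mM.

43.8 mM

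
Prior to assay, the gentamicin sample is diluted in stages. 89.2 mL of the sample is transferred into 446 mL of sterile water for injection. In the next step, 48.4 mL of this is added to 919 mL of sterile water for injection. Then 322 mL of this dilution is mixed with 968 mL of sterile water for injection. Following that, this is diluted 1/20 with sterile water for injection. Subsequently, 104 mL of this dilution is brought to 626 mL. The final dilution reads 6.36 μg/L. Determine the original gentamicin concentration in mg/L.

Overall dilution factor = 6 × 19.99 × 4.006 × 20 × 6.019 = 5.78 × 10⁴.
Original = 6.36 μg/L × 5.78 × 10⁴ = 3.68 × 10⁵ μg/L = 368 mg/L.

368 mg/L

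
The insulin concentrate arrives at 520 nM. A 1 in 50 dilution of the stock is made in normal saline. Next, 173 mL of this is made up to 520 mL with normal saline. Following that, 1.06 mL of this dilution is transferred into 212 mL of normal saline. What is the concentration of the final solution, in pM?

17.2 pM

Overall dilution factor = 50 × 3.006 × 201 = 3.02 × 10⁴.
520 nM / 3.02 × 10⁴ = 0.0172 nM = 17.2 pM.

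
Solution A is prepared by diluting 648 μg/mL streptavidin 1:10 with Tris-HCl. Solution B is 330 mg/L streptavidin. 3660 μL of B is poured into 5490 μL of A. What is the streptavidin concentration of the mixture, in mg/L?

171 mg/L

C_A = 648 μg/mL / 10 = 64.8 μg/mL.
C_B = 330 mg/L = 330 μg/mL.
C_mix = (C_A·V_A + C_B·V_B)/(V_A + V_B) = (64.8×5490 + 330×3660) / 9150 = 171 μg/mL = 171 mg/L.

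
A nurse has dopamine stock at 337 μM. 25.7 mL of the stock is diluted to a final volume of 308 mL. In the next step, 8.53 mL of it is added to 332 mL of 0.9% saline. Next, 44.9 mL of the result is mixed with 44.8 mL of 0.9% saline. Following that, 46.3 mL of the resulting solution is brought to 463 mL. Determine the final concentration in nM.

35.3 nM

Overall dilution factor = 11.98 × 39.92 × 1.998 × 10 = 9558.
337 μM / 9558 = 0.0353 μM = 35.3 nM.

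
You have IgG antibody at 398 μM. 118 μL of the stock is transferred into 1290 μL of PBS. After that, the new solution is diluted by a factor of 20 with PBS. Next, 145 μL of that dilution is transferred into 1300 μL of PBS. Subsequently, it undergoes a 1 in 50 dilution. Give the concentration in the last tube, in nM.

3.35 nM

Overall dilution factor = 11.93 × 20 × 9.966 × 50 = 1.19 × 10⁵.
398 μM / 1.19 × 10⁵ = 3.35 × 10⁻³ μM = 3.35 nM.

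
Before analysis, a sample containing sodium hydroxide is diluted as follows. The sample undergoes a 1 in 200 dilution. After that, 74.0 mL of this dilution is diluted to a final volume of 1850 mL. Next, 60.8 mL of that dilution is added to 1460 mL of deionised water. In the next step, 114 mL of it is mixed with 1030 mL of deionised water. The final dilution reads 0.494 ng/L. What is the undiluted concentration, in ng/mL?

620 ng/mL

Overall dilution factor = 200 × 25 × 25.01 × 10.04 = 1.26 × 10⁶.
Original = 0.494 ng/L × 1.26 × 10⁶ = 6.20 × 10⁵ ng/L = 620 ng/mL.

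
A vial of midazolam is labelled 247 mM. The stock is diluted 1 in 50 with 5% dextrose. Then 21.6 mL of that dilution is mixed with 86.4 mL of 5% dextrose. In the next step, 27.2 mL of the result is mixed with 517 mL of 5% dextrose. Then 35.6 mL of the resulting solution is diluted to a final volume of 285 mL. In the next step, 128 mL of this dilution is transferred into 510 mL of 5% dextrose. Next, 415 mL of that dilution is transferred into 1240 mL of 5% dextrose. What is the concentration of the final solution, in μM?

0.310 μM

Overall dilution factor = 50 × 5 × 20.01 × 8.006 × 4.984 × 3.988 = 7.96 × 10⁵.
247 mM / 7.96 × 10⁵ = 3.10 × 10⁻⁴ mM = 0.310 μM.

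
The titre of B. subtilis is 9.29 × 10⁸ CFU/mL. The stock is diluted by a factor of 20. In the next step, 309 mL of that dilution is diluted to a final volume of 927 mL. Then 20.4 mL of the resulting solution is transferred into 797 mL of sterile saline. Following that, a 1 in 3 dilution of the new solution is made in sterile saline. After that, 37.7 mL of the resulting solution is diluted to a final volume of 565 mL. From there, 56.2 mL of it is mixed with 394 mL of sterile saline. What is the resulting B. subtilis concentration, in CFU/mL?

1070 CFU/mL

Overall dilution factor = 20 × 3 × 40.07 × 3 × 14.99 × 8.011 = 8.66 × 10⁵.
9.29 × 10⁸ CFU/mL / 8.66 × 10⁵ = 1070 CFU/mL.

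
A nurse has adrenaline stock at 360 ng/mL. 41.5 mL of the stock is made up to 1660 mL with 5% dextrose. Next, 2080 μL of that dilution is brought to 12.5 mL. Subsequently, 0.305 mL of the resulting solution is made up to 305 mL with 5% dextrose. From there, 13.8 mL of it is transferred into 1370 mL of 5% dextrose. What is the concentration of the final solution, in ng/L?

Overall dilution factor = 40 × 6.010 × 1000 × 100.3 = 2.41 × 10⁷.
360 ng/mL / 2.41 × 10⁷ = 1.49 × 10⁻⁵ ng/mL = 0.0149 ng/L.

0.0149 ng/L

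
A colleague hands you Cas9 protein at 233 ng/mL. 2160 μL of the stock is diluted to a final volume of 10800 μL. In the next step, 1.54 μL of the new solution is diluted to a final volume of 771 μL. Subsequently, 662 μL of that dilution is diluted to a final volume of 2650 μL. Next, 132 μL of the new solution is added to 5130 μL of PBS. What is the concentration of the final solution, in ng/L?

Overall dilution factor = 5 × 500.6 × 4.003 × 39.86 = 3.99 × 10⁵.
233 ng/mL / 3.99 × 10⁵ = 5.83 × 10⁻⁴ ng/mL = 0.583 ng/L.

0.583 ng/L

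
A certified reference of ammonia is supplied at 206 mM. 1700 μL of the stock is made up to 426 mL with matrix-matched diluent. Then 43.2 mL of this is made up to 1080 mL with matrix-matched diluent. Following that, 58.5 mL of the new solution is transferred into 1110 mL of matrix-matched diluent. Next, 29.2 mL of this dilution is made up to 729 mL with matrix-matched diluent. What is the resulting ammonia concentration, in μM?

Overall dilution factor = 250.6 × 25 × 19.97 × 24.97 = 3.12 × 10⁶.
206 mM / 3.12 × 10⁶ = 6.59 × 10⁻⁵ mM = 0.0659 μM.

0.0659 μM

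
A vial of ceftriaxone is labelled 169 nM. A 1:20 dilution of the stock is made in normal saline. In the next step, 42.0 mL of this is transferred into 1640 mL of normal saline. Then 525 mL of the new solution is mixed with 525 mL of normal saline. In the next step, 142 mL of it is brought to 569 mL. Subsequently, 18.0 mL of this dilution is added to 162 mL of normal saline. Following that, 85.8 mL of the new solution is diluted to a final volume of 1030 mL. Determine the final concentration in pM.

Overall dilution factor = 20 × 40.05 × 2 × 4.007 × 10 × 12.00 = 7.71 × 10⁵.
169 nM / 7.71 × 10⁵ = 2.19 × 10⁻⁴ nM = 0.219 pM.

0.219 pM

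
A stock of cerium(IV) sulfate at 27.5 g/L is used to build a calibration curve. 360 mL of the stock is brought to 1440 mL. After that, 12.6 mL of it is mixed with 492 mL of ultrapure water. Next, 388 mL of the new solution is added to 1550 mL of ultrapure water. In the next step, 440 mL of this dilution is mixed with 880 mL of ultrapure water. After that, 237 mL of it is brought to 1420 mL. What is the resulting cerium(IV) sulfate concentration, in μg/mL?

1.91 μg/mL

Overall dilution factor = 4 × 40.05 × 4.995 × 3 × 5.992 = 1.44 × 10⁴.
27.5 g/L / 1.44 × 10⁴ = 1.91 × 10⁻³ g/L = 1.91 μg/mL.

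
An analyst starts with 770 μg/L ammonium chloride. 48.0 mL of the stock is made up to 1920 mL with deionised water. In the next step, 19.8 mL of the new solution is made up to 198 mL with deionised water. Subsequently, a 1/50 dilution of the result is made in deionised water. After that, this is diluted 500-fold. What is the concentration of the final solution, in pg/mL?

0.0770 pg/mL

Overall dilution factor = 40 × 10 × 50 × 500 = 1.00 × 10⁷.
770 μg/L / 1.00 × 10⁷ = 7.70 × 10⁻⁵ μg/L = 0.0770 pg/mL.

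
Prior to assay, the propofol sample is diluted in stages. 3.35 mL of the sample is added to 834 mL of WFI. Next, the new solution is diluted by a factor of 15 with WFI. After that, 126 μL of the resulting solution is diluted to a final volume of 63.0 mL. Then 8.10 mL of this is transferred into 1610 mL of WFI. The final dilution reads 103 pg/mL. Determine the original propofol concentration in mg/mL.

38.6 mg/mL

Overall dilution factor = 250.0 × 15 × 500 × 199.8 = 3.74 × 10⁸.
Original = 103 pg/mL × 3.74 × 10⁸ = 3.86 × 10¹⁰ pg/mL = 38.6 mg/mL.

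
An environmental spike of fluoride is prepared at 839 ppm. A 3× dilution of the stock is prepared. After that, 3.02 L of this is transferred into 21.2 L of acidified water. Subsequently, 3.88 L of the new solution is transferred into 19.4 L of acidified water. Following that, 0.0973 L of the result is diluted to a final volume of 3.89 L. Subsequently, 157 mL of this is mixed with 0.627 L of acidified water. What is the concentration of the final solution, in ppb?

Overall dilution factor = 3 × 8.020 × 6 × 39.98 × 4.994 = 2.88 × 10⁴.
839 ppm / 2.88 × 10⁴ = 0.0291 ppm = 29.1 ppb.

29.1 ppb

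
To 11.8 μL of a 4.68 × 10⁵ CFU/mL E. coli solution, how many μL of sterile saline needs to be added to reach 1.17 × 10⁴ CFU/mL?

V₂ = C₁V₁/C₂ = 4.68 × 10⁵ × 11.8 / 1.17 × 10⁴ = 472 μL.
Diluent to add = V₂ − V₁ = 472 − 11.8 = 460 μL.

460 μL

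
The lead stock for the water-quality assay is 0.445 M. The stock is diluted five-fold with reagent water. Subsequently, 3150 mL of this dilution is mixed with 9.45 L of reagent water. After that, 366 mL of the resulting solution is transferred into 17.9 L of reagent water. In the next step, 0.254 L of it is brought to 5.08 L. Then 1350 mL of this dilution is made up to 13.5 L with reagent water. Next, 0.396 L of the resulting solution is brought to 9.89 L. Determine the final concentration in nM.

Overall dilution factor = 5 × 4 × 49.91 × 20 × 10 × 24.97 = 4.99 × 10⁶.
0.445 M / 4.99 × 10⁶ = 8.93 × 10⁻⁸ M = 89.3 nM.

89.3 nM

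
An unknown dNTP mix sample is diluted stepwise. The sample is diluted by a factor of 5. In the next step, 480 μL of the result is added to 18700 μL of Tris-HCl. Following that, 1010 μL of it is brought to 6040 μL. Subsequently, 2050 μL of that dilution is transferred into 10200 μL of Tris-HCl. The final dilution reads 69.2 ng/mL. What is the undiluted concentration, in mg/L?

Overall dilution factor = 5 × 39.96 × 5.980 × 5.976 = 7140.
Original = 69.2 ng/mL × 7140 = 4.94 × 10⁵ ng/mL = 494 mg/L.

494 mg/L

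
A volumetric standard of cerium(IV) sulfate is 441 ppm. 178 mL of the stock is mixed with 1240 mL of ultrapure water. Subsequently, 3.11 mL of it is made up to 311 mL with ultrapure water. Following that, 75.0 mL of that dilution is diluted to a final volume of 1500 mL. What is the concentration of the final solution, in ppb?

Overall dilution factor = 7.966 × 100 × 20 = 1.59 × 10⁴.
441 ppm / 1.59 × 10⁴ = 0.0277 ppm = 27.7 ppb.

27.7 ppb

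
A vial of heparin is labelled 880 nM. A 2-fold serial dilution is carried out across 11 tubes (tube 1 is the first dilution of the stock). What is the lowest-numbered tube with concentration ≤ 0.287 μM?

tube 2

Tube n has concentration 880 nM / 2ⁿ.
Need 2ⁿ ≥ 880 nM / 0.287 μM = 3.07, so n ≥ 1.62.
First such tube: n = 2.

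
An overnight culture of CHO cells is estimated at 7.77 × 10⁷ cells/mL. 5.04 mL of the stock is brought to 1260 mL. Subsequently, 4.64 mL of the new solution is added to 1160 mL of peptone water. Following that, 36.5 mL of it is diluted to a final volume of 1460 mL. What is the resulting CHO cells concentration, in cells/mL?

31.0 cells/mL

Overall dilution factor = 250 × 251 × 40 = 2.51 × 10⁶.
7.77 × 10⁷ cells/mL / 2.51 × 10⁶ = 31.0 cells/mL.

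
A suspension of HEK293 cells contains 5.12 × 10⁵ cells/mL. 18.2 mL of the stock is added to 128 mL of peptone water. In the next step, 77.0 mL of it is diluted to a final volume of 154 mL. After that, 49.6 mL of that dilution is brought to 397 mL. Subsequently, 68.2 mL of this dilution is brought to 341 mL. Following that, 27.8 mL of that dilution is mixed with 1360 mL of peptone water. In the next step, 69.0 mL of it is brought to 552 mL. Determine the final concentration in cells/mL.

Overall dilution factor = 8.033 × 2 × 8.004 × 5 × 49.92 × 8 = 2.57 × 10⁵.
5.12 × 10⁵ cells/mL / 2.57 × 10⁵ = 1.99 cells/mL.

1.99 cells/mL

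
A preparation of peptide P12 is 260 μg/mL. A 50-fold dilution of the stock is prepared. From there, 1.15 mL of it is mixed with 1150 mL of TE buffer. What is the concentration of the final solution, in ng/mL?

Overall dilution factor = 50 × 1001 = 5.01 × 10⁴.
260 μg/mL / 5.01 × 10⁴ = 5.19 × 10⁻³ μg/mL = 5.19 ng/mL.

5.19 ng/mL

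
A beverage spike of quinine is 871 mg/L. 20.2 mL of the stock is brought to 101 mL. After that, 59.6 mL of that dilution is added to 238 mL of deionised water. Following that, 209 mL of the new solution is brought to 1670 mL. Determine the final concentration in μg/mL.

Overall dilution factor = 5 × 4.993 × 7.990 = 199.
871 mg/L / 199 = 4.37 mg/L = 4.37 μg/mL.

4.37 μg/mL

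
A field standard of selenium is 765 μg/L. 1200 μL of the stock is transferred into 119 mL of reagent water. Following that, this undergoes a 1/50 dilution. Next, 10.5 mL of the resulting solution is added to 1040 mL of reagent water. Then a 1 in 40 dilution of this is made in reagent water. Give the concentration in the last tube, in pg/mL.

Overall dilution factor = 100.2 × 50 × 100.0 × 40 = 2.00 × 10⁷.
765 μg/L / 2.00 × 10⁷ = 3.82 × 10⁻⁵ μg/L = 0.0382 pg/mL.

0.0382 pg/mL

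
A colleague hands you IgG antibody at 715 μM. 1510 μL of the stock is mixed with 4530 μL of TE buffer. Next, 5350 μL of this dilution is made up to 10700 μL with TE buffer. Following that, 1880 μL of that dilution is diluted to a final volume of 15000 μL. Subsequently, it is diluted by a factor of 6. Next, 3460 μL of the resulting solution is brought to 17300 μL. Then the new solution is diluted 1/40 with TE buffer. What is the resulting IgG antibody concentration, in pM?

Overall dilution factor = 4 × 2 × 7.979 × 6 × 5 × 40 = 7.66 × 10⁴.
715 μM / 7.66 × 10⁴ = 9.33 × 10⁻³ μM = 9330 pM.

9330 pM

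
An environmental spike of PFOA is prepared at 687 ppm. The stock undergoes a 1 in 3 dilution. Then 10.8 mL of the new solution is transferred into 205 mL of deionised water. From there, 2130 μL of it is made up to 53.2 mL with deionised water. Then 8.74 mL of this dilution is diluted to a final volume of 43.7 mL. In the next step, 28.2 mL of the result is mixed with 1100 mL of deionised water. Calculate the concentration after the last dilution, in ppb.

2.29 ppb

Overall dilution factor = 3 × 19.98 × 24.98 × 5 × 40.01 = 2.99 × 10⁵.
687 ppm / 2.99 × 10⁵ = 2.29 × 10⁻³ ppm = 2.29 ppb.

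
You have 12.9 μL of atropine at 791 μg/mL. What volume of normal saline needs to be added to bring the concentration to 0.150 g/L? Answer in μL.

55.1 μL

0.150 g/L = 150 μg/mL.
V₂ = C₁V₁/C₂ = 791 × 12.9 / 150 = 68.0 μL.
Diluent to add = V₂ − V₁ = 68.0 − 12.9 = 55.1 μL.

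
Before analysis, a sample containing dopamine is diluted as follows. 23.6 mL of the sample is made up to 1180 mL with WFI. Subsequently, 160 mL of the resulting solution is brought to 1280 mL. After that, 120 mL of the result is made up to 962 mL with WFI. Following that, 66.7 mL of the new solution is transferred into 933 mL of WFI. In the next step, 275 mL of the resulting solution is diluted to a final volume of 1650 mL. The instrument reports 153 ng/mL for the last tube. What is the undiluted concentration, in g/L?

Overall dilution factor = 50 × 8 × 8.017 × 14.99 × 6 = 2.88 × 10⁵.
Original = 153 ng/mL × 2.88 × 10⁵ = 4.41 × 10⁷ ng/mL = 44.1 g/L.

44.1 g/L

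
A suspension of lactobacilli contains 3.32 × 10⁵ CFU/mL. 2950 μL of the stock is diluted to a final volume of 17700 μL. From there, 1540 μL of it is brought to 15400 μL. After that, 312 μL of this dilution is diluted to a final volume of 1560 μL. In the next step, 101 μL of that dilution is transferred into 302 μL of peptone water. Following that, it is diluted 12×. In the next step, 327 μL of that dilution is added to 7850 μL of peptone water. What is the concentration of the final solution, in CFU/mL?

0.924 CFU/mL

Overall dilution factor = 6 × 10 × 5 × 3.990 × 12 × 25.01 = 3.59 × 10⁵.
3.32 × 10⁵ CFU/mL / 3.59 × 10⁵ = 0.924 CFU/mL.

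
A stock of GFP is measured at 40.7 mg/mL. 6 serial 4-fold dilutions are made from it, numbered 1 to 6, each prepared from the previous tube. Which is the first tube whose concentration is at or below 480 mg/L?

tube 4

Tube n has concentration 40.7 mg/mL / 4ⁿ.
Need 4ⁿ ≥ 40.7 mg/mL / 480 mg/L = 84.8, so n ≥ 3.20.
First such tube: n = 4.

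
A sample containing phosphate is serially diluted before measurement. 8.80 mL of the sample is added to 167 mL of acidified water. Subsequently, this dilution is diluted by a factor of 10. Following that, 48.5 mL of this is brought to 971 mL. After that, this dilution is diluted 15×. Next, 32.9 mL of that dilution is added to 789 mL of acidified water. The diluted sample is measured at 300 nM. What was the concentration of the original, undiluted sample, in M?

Overall dilution factor = 19.98 × 10 × 20.02 × 15 × 24.98 = 1.50 × 10⁶.
Original = 300 nM × 1.50 × 10⁶ = 4.50 × 10⁸ nM = 0.450 M.

0.450 M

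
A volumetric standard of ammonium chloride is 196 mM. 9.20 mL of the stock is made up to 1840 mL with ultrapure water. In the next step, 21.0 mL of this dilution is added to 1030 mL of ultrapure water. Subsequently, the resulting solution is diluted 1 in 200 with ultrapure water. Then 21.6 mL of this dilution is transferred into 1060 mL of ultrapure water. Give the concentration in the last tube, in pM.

Overall dilution factor = 200 × 50.05 × 200 × 50.07 = 1.00 × 10⁸.
196 mM / 1.00 × 10⁸ = 1.96 × 10⁻⁶ mM = 1960 pM.

1960 pM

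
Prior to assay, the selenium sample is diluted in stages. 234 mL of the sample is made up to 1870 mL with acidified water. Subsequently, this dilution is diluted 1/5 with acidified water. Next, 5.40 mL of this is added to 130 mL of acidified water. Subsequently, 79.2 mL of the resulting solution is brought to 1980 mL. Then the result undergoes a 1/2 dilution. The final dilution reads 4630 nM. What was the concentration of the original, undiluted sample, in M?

Overall dilution factor = 7.991 × 5 × 25.07 × 25 × 2 = 5.01 × 10⁴.
Original = 4630 nM × 5.01 × 10⁴ = 2.32 × 10⁸ nM = 0.232 M.

0.232 M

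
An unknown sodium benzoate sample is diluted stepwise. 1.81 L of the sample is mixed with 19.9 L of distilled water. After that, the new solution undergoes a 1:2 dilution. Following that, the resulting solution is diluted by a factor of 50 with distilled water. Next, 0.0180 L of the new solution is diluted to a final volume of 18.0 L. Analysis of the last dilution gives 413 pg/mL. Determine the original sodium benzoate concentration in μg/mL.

495 μg/mL

Overall dilution factor = 11.99 × 2 × 50 × 1000 = 1.20 × 10⁶.
Original = 413 pg/mL × 1.20 × 10⁶ = 4.95 × 10⁸ pg/mL = 495 μg/mL.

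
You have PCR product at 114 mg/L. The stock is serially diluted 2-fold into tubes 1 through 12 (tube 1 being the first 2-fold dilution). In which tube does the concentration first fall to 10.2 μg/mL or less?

Tube n has concentration 114 mg/L / 2ⁿ.
Need 2ⁿ ≥ 114 mg/L / 10.2 μg/mL = 11.2, so n ≥ 3.48.
First such tube: n = 4.

tube 4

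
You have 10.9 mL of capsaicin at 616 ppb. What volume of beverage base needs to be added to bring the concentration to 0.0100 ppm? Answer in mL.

0.0100 ppm = 10.0 ppb.
V₂ = C₁V₁/C₂ = 616 × 10.9 / 10.0 = 671 mL.
Diluent to add = V₂ − V₁ = 671 − 10.9 = 661 mL.

661 mL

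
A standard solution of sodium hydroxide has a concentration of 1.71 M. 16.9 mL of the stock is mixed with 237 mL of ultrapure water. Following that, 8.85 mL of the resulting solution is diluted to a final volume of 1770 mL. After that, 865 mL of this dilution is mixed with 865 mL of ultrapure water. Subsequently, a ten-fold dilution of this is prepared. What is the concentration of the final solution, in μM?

28.5 μM

Overall dilution factor = 15.02 × 200 × 2 × 10 = 6.01 × 10⁴.
1.71 M / 6.01 × 10⁴ = 2.85 × 10⁻⁵ M = 28.5 μM.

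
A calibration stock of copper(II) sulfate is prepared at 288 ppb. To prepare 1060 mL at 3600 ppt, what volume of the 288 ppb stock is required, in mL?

3600 ppt = 3.60 ppb.
V₁ = C₂V₂/C₁ = 3.60 × 1060 / 288 = 13.2 mL.

13.2 mL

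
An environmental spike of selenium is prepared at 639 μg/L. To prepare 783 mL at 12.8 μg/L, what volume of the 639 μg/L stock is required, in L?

V₁ = C₂V₂/C₁ = 12.8 × 783 / 639 = 15.7 mL = 0.0157 L.

0.0157 L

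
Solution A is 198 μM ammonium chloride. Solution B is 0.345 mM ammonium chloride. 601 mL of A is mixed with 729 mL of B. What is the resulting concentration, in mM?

C_B = 0.345 mM = 345 μM.
C_mix = (C_A·V_A + C_B·V_B)/(V_A + V_B) = (198×601 + 345×729) / 1330 = 279 μM = 0.279 mM.

0.279 mM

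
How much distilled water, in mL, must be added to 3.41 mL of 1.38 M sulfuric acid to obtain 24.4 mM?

189 mL

24.4 mM = 0.0244 M.
V₂ = C₁V₁/C₂ = 1.38 × 3.41 / 0.0244 = 193 mL.
Diluent to add = V₂ − V₁ = 193 − 3.41 = 189 mL.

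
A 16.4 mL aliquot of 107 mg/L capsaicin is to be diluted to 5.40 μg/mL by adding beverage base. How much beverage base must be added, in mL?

5.40 μg/mL = 5.40 mg/L.
V₂ = C₁V₁/C₂ = 107 × 16.4 / 5.40 = 325 mL.
Diluent to add = V₂ − V₁ = 325 − 16.4 = 309 mL.

309 mL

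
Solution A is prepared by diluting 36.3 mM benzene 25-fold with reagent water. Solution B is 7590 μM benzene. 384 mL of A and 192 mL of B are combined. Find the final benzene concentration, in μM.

C_A = 36.3 mM / 25 = 1.45 mM.
C_B = 7590 μM = 7.59 mM.
C_mix = (C_A·V_A + C_B·V_B)/(V_A + V_B) = (1.45×384 + 7.59×192) / 576.0 = 3.50 mM = 3500 μM.

3500 μM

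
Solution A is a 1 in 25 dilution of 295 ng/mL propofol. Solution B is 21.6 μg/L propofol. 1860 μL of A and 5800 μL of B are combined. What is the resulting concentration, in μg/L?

19.2 μg/L

C_A = 295 ng/mL / 25 = 11.8 ng/mL.
C_B = 21.6 μg/L = 21.6 ng/mL.
C_mix = (C_A·V_A + C_B·V_B)/(V_A + V_B) = (11.8×1860 + 21.6×5800) / 7660 = 19.2 ng/mL = 19.2 μg/L.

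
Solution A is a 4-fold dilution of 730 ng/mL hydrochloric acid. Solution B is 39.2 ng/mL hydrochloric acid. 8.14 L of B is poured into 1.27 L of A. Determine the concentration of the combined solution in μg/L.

C_A = 730 ng/mL / 4 = 182 ng/mL.
C_mix = (C_A·V_A + C_B·V_B)/(V_A + V_B) = (182×1.27 + 39.2×8.14) / 9.410 = 58.5 ng/mL = 58.5 μg/L.

58.5 μg/L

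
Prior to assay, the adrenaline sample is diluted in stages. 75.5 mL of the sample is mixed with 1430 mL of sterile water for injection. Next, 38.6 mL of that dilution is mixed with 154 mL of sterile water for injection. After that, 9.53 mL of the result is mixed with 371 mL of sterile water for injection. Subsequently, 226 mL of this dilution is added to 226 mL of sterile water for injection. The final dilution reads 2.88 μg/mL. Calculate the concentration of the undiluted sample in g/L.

Overall dilution factor = 19.94 × 4.990 × 39.93 × 2 = 7946.
Original = 2.88 μg/mL × 7946 = 2.29 × 10⁴ μg/mL = 22.9 g/L.

22.9 g/L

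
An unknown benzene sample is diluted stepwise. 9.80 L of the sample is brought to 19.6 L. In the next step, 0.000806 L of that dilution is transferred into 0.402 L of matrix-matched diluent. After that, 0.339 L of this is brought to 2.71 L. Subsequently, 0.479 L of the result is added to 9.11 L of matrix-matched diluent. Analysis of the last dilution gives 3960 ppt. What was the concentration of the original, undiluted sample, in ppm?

Overall dilution factor = 2 × 499.8 × 7.994 × 20.02 = 1.60 × 10⁵.
Original = 3960 ppt × 1.60 × 10⁵ = 6.33 × 10⁸ ppt = 633 ppm.

633 ppm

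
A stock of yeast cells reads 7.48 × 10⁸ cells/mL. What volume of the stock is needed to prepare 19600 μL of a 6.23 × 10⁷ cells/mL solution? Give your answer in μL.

V₁ = C₂V₂/C₁ = 6.23 × 10⁷ × 19600 / 7.48 × 10⁸ = 1632 μL.

1630 μL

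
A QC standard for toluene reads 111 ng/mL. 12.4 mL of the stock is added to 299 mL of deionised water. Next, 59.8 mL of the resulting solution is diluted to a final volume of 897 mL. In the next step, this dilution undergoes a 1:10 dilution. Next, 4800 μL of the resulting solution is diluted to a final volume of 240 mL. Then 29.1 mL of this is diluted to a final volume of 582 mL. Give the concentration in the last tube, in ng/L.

Overall dilution factor = 25.11 × 15 × 10 × 50 × 20 = 3.77 × 10⁶.
111 ng/mL / 3.77 × 10⁶ = 2.95 × 10⁻⁵ ng/mL = 0.0295 ng/L.

0.0295 ng/L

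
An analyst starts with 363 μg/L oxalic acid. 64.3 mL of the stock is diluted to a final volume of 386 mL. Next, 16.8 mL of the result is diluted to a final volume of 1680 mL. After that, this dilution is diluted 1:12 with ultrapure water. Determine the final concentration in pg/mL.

Overall dilution factor = 6.003 × 100 × 12 = 7204.
363 μg/L / 7204 = 0.0504 μg/L = 50.4 pg/mL.

50.4 pg/mL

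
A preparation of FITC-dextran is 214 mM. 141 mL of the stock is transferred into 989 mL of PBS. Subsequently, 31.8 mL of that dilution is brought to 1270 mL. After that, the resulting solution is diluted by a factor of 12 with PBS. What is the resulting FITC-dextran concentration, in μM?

Overall dilution factor = 8.014 × 39.94 × 12 = 3841.
214 mM / 3841 = 0.0557 mM = 55.7 μM.

55.7 μM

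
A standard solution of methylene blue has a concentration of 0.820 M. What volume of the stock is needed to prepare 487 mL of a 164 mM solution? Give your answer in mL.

97.4 mL

164 mM = 0.164 M.
V₁ = C₂V₂/C₁ = 0.164 × 487 / 0.820 = 97.4 mL.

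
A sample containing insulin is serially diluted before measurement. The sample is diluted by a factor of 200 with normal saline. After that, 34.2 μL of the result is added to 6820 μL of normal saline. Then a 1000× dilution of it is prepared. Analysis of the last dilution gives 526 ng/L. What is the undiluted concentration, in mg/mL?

21.1 mg/mL

Overall dilution factor = 200 × 200.4 × 1000 = 4.01 × 10⁷.
Original = 526 ng/L × 4.01 × 10⁷ = 2.11 × 10¹⁰ ng/L = 21.1 mg/mL.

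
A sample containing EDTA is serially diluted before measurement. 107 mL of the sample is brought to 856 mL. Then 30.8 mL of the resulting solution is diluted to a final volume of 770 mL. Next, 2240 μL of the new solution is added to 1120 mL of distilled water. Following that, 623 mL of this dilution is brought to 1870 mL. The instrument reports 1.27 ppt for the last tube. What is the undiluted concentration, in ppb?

382 ppb

Overall dilution factor = 8 × 25 × 501 × 3.002 = 3.01 × 10⁵.
Original = 1.27 ppt × 3.01 × 10⁵ = 3.82 × 10⁵ ppt = 382 ppb.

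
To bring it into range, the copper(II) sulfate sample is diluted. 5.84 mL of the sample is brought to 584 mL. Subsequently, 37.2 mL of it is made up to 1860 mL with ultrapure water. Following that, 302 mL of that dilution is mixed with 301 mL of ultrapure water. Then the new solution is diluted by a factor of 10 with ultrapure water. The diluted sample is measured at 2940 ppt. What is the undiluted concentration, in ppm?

Overall dilution factor = 100 × 50 × 1.997 × 10 = 9.98 × 10⁴.
Original = 2940 ppt × 9.98 × 10⁴ = 2.94 × 10⁸ ppt = 294 ppm.

294 ppm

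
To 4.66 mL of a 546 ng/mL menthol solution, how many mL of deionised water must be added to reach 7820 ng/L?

321 mL

7820 ng/L = 7.82 ng/mL.
V₂ = C₁V₁/C₂ = 546 × 4.66 / 7.82 = 325 mL.
Diluent to add = V₂ − V₁ = 325 − 4.66 = 321 mL.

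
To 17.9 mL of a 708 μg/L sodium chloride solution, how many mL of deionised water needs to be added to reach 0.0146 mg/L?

0.0146 mg/L = 14.6 μg/L.
V₂ = C₁V₁/C₂ = 708 × 17.9 / 14.6 = 868 mL.
Diluent to add = V₂ − V₁ = 868 − 17.9 = 850 mL.

850 mL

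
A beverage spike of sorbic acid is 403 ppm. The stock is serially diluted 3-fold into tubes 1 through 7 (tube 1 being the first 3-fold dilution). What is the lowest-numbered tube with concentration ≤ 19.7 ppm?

Tube n has concentration 403 ppm / 3ⁿ.
Need 3ⁿ ≥ 403 ppm / 19.7 ppm = 20.5, so n ≥ 2.75.
First such tube: n = 3.

tube 3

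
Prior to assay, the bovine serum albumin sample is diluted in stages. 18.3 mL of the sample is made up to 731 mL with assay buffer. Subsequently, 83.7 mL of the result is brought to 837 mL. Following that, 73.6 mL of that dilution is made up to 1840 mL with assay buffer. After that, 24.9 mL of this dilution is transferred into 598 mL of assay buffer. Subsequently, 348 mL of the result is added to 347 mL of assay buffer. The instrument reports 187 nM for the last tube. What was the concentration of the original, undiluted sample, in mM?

93.3 mM

Overall dilution factor = 39.95 × 10 × 25 × 25.02 × 1.997 = 4.99 × 10⁵.
Original = 187 nM × 4.99 × 10⁵ = 9.33 × 10⁷ nM = 93.3 mM.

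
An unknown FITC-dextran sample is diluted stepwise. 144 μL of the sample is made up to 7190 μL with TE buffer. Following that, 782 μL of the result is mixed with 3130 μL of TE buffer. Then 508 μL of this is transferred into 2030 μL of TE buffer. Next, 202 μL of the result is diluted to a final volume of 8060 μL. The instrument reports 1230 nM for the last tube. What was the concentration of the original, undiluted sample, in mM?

61.2 mM

Overall dilution factor = 49.93 × 5.003 × 4.996 × 39.90 = 4.98 × 10⁴.
Original = 1230 nM × 4.98 × 10⁴ = 6.12 × 10⁷ nM = 61.2 mM.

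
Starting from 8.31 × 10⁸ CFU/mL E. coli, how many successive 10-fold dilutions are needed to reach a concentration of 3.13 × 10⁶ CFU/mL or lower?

Need 10ⁿ ≥ 265, so n ≥ log(265)/log(10) = 2.42.
Minimum whole steps: n = 3.

3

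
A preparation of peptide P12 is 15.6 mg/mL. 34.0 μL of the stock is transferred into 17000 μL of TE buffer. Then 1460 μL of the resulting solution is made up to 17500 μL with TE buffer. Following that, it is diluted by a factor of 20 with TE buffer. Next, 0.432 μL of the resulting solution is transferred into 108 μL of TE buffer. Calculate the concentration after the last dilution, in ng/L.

517 ng/L

Overall dilution factor = 501 × 11.99 × 20 × 251 = 3.01 × 10⁷.
15.6 mg/mL / 3.01 × 10⁷ = 5.17 × 10⁻⁷ mg/mL = 517 ng/L.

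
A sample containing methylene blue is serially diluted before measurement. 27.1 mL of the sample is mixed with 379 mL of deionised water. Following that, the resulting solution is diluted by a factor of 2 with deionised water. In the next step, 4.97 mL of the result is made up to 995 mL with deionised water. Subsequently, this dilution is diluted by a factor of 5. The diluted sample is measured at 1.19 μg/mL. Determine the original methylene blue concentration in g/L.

35.7 g/L

Overall dilution factor = 14.99 × 2 × 200.2 × 5 = 3.00 × 10⁴.
Original = 1.19 μg/mL × 3.00 × 10⁴ = 3.57 × 10⁴ μg/mL = 35.7 g/L.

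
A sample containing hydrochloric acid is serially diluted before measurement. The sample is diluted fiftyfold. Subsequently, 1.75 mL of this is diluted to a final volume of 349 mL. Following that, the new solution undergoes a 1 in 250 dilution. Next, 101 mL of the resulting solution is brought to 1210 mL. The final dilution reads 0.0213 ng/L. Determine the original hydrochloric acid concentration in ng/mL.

636 ng/mL

Overall dilution factor = 50 × 199.4 × 250 × 11.98 = 2.99 × 10⁷.
Original = 0.0213 ng/L × 2.99 × 10⁷ = 6.36 × 10⁵ ng/L = 636 ng/mL.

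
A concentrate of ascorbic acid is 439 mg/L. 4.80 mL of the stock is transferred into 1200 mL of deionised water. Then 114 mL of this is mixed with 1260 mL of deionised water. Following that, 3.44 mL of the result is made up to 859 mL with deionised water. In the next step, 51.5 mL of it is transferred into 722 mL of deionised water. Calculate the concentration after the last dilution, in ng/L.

Overall dilution factor = 251 × 12.05 × 249.7 × 15.02 = 1.13 × 10⁷.
439 mg/L / 1.13 × 10⁷ = 3.87 × 10⁻⁵ mg/L = 38.7 ng/L.

38.7 ng/L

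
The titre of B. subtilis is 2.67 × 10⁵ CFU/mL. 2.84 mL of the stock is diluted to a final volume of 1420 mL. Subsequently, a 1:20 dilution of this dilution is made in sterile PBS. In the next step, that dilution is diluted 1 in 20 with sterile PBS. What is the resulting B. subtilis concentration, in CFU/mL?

1.33 CFU/mL

Overall dilution factor = 500 × 20 × 20 = 2.00 × 10⁵.
2.67 × 10⁵ CFU/mL / 2.00 × 10⁵ = 1.33 CFU/mL.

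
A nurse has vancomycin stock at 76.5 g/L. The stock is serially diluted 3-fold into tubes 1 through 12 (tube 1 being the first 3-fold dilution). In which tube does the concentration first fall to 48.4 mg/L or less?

Tube n has concentration 76.5 g/L / 3ⁿ.
Need 3ⁿ ≥ 76.5 g/L / 48.4 mg/L = 1581, so n ≥ 6.70.
First such tube: n = 7.

tube 7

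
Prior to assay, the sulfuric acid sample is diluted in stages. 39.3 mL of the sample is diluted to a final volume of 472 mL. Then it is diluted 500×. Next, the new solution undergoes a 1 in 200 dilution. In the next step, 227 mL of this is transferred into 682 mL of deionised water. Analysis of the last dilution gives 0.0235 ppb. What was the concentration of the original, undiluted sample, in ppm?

113 ppm

Overall dilution factor = 12.01 × 500 × 200 × 4.004 = 4.81 × 10⁶.
Original = 0.0235 ppb × 4.81 × 10⁶ = 1.13 × 10⁵ ppb = 113 ppm.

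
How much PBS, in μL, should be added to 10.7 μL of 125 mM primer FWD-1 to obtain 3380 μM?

385 μL

3380 μM = 3.38 mM.
V₂ = C₁V₁/C₂ = 125 × 10.7 / 3.38 = 396 μL.
Diluent to add = V₂ − V₁ = 396 − 10.7 = 385 μL.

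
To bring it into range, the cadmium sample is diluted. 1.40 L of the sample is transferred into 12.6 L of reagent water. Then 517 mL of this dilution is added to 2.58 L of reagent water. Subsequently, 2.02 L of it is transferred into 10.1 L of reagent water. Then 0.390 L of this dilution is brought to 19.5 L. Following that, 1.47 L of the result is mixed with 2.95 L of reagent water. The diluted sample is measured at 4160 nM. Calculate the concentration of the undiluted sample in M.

0.225 M

Overall dilution factor = 10 × 5.990 × 6 × 50 × 3.007 = 5.40 × 10⁴.
Original = 4160 nM × 5.40 × 10⁴ = 2.25 × 10⁸ nM = 0.225 M.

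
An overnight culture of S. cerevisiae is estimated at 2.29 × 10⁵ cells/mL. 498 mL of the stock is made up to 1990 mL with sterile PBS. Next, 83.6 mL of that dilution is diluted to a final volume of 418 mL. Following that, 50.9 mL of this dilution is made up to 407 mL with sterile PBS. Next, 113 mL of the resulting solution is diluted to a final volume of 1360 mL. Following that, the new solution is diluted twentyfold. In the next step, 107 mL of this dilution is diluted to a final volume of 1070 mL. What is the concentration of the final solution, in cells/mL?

0.595 cells/mL

Overall dilution factor = 3.996 × 5 × 7.996 × 12.04 × 20 × 10 = 3.85 × 10⁵.
2.29 × 10⁵ cells/mL / 3.85 × 10⁵ = 0.595 cells/mL.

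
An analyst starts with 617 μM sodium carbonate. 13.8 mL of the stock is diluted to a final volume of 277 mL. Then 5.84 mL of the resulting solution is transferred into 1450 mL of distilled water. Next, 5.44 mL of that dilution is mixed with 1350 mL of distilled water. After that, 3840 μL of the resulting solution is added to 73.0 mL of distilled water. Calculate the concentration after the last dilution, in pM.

Overall dilution factor = 20.07 × 249.3 × 249.2 × 20.01 = 2.49 × 10⁷.
617 μM / 2.49 × 10⁷ = 2.47 × 10⁻⁵ μM = 24.7 pM.

24.7 pM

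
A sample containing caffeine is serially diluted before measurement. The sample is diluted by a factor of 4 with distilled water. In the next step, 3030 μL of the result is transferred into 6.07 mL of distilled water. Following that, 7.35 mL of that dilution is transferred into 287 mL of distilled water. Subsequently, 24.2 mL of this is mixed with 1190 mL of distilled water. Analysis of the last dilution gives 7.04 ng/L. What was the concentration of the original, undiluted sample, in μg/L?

170 μg/L

Overall dilution factor = 4 × 3.003 × 40.05 × 50.17 = 2.41 × 10⁴.
Original = 7.04 ng/L × 2.41 × 10⁴ = 1.70 × 10⁵ ng/L = 170 μg/L.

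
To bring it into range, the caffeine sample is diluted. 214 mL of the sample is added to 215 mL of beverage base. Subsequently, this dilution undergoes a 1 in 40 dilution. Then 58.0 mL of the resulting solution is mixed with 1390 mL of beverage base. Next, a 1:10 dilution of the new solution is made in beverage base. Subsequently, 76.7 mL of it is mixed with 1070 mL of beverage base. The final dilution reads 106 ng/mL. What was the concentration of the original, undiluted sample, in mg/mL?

31.7 mg/mL

Overall dilution factor = 2.005 × 40 × 24.97 × 10 × 14.95 = 2.99 × 10⁵.
Original = 106 ng/mL × 2.99 × 10⁵ = 3.17 × 10⁷ ng/mL = 31.7 mg/mL.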